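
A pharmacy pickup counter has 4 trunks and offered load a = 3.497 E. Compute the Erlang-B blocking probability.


B(c,a) = (a^c/c!) / Σ_{k=0}^{c} a^k/k!
a^4/4! = 6.231194
Σ terms (k=0..4): 1.00000 + 3.49700 + 6.11450 + 7.12747 + 6.23119 = 23.970173
B = 6.231194/23.970173 = 0.259956

Final: 0.259956


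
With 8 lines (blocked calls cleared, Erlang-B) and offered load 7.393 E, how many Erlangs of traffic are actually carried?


B(8,7.393) = 0.201359 (Erlang-B)
Carried load = a(1 − B) = 7.393·(1 − 0.201359) = 7.393·0.798641 = 5.9044 E

Final: 5.9044 Erlangs


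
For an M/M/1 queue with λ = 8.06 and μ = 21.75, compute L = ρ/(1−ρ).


ρ = λ/μ = 8.06/21.75 = 0.3706
L = ρ/(1−ρ) = 0.3706/(1 − 0.3706) = 0.3706/0.6294 = 0.5888

Final: 0.5888


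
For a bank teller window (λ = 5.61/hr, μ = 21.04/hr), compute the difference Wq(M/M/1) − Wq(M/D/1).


ρ = 5.61/21.04 = 0.2666
Wq(M/M/1) = ρ/(μ−λ) = 0.2666/15.43 = 0.01728 hr
Wq(M/D/1) = ρ/(2(μ−λ)) = 0.008640 hr
Savings = 0.01728 − 0.008640 = 0.008640 hr

Final: 0.008640 hr


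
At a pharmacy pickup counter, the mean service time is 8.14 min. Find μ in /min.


μ = 1/(service time) in consistent units.
1 minute = 1 min, so μ = 1/8.14 = 0.1229 per minute

Final: 0.1229 /min


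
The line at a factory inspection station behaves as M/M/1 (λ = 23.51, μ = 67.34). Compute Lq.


ρ = 23.51/67.34 = 0.3491
Lq = ρ²/(1−ρ) = 0.1219/0.6509 = 0.1873

Final: 0.1873


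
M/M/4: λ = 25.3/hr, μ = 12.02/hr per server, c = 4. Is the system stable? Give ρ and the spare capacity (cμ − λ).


Total capacity cμ = 4·12.02 = 48.08/hr
ρ = λ/(cμ) = 25.3/48.08 = 0.5262
Stable ⇔ ρ < 1: YES
Spare capacity = cμ − λ = 48.08 − 25.3 = 22.78/hr

Final: ρ = 0.5262; stable; margin = 22.78/hr


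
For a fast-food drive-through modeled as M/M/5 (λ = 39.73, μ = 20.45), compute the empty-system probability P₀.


a = λ/μ = 39.73/20.45 = 1.9428; ρ = a/c = 0.3886
Σ_{k=0}^{4} a^k/k! (terms k=0..4) = 1.00000 + 1.94279 + 1.88721 + 1.22215 + 0.59359 = 6.64574
Tail: a^5/(5!(1−ρ)) = 27.67746/(120·0.6114) = 0.37722
P₀ = 1/(6.64574 + 0.37722) = 1/7.02296 = 0.142390

Final: 0.142390


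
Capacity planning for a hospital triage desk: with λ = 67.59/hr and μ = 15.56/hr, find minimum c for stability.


Stability requires cμ > λ ⇔ c > λ/μ.
λ/μ = 67.59/15.56 = 4.3438
Minimum integer c = ⌊4.3438⌋ + 1 = 5
Check: 5·15.56 = 77.80 > 67.59, while 4·15.56 = 62.24 ≤ 67.59

Final: 5 servers


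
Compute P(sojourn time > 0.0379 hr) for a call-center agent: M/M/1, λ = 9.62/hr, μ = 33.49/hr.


W ~ Exponential(μ−λ) for M/M/1.
μ − λ = 33.49 − 9.62 = 23.8700
P(W > t) = e^{−(μ−λ)t} = e^{−0.9047} = 0.404674

Final: 0.404674


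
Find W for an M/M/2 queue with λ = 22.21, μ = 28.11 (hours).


a = 0.7901; ρ = 0.3951; P₀ = 0.433635
Lq = P₀·a^c·ρ/(c!(1−ρ)²) = 0.14612
Wq = Lq/λ = 0.14612/22.21 = 0.006579 hr
W = Wq + 1/μ = 0.006579 + 0.03557 = 0.04215 hr

Final: 0.04215 hr


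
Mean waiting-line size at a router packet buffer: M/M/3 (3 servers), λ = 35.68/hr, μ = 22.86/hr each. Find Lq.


a = λ/μ = 1.5608; ρ = a/3 = 0.5203
P₀ = 0.196085
Lq = P₀·a^c·ρ / (c!·(1−ρ)²) = 0.196085·3.80230·0.5203/(6·0.23014)
= 0.28091

Final: 0.28091


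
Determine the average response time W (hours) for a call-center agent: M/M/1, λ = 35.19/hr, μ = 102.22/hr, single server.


W = 1/(μ−λ) = 1/(102.22 − 35.19) = 1/67.03 = 0.01492 hr

Final: 0.01492 hr


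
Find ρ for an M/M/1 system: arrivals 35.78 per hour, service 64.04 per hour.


ρ = λ/μ = 35.78/64.04 = 0.5587

Final: 0.5587


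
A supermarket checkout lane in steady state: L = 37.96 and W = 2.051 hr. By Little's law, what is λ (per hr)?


λ = L/W = 37.96/2.051 = 18.5080 /hr

Final: 18.5080 /hr


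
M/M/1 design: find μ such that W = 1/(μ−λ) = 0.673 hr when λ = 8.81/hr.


W = 1/(μ−λ) ⇒ μ − λ = 1/W = 1/0.673 = 1.4859
μ = λ + 1/W = 8.81 + 1.4859 = 10.2959 per hr

Final: 10.2959 /hr


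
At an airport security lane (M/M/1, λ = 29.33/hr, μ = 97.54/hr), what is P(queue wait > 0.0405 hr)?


ρ = 29.33/97.54 = 0.3007
P(Wq > t) = ρ·e^{−(μ−λ)t} = 0.3007·e^{−2.7625}
= 0.3007·0.063133 = 0.018984

Final: 0.018984


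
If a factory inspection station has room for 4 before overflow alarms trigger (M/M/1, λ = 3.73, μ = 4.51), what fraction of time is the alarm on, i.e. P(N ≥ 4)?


ρ = 3.73/4.51 = 0.8271
P(N ≥ n) = ρ^n = 0.8271^4 = 0.467874

Final: 0.467874


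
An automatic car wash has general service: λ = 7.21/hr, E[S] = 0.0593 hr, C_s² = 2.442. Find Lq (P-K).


ρ = λ·E[S] = 7.21·0.0593 = 0.4276
Lq = ρ²(1+C_s²)/(2(1−ρ)) = 0.1828·(1+2.442)/(2·0.5724)
= 0.1828·3.4420/1.1449 = 0.54957

Final: 0.54957


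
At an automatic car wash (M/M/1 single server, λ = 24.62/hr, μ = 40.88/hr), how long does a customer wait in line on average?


ρ = 24.62/40.88 = 0.6023
Wq = ρ/(μ−λ) = 0.6023/(40.88 − 24.62) = 0.6023/16.26 = 0.03704 hr

Final: 0.03704 hr


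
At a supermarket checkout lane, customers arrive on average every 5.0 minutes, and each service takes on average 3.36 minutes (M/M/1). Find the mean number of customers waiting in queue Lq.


λ = 60/5.0 = 12.0000 /hr
μ = 60/3.36 = 17.8571 /hr
ρ = λ/μ = 12.0000/17.8571 = 0.6720
Lq = ρ²/(1−ρ) = 0.4516/0.3280 = 1.3768

Final: 1.3768


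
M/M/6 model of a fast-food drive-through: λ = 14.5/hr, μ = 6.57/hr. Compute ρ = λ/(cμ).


ρ = λ/(cμ) = 14.5/(6·6.57) = 14.5/39.42 = 0.3678

Final: 0.3678


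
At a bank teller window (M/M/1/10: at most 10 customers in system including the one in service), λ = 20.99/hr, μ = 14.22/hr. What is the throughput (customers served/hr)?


ρ = 1.4761; P_K = (1−ρ)ρ^10/(1−ρ^11) = 0.327047
λ_eff = λ(1 − P_K) = 20.99·(1 − 0.327047) = 20.99·0.672953 = 14.1253 /hr

Final: 14.1253 /hr


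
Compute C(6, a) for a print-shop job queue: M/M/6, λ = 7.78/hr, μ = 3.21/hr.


a = λ/μ = 2.4237; ρ = a/6 = 0.4039
P₀ = 0.088178 (from M/M/c formula)
C(c,a) = [a^c/(c!(1−ρ))]·P₀ = [202.69703/(720·0.5961)]·0.088178
= 0.47231·0.088178 = 0.041648

Final: 0.041648


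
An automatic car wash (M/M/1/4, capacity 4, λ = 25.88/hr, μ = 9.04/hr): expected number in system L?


ρ = 25.88/9.04 = 2.8628
L = ρ[1 − (K+1)ρ^K + Kρ^(K+1)] / [(1−ρ)(1−ρ^(K+1))]
Numerator: 2.8628·(1 − 5·67.171240 + 4·192.299966) = 1243.452878
Denominator: (-1.8628)·(-191.299966) = 356.359671
L = 1243.452878/356.359671 = 3.4893

Final: 3.4893


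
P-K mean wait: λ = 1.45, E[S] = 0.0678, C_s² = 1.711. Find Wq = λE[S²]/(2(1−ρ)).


ρ = λ·E[S] = 1.45·0.0678 = 0.09831
E[S²] = E[S]²(1+C_s²) = 0.0678²·(1+1.711) = 0.012462
Wq = λ·E[S²]/(2(1−ρ)) = 1.45·0.012462/(2·0.9017) = 0.01002 hr

Final: 0.01002 hr


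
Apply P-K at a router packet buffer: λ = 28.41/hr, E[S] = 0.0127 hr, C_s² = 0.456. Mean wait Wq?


ρ = λ·E[S] = 28.41·0.0127 = 0.3608
E[S²] = E[S]²(1+C_s²) = 0.0127²·(1+0.456) = 0.0002348
Wq = λ·E[S²]/(2(1−ρ)) = 28.41·0.0002348/(2·0.6392) = 0.005219 hr

Final: 0.005219 hr


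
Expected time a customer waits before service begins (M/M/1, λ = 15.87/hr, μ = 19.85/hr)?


ρ = 15.87/19.85 = 0.7995
Wq = ρ/(μ−λ) = 0.7995/(19.85 − 15.87) = 0.7995/3.98 = 0.2009 hr

Final: 0.2009 hr


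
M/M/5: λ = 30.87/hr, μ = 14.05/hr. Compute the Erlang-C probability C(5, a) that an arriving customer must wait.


a = λ/μ = 2.1972; ρ = a/5 = 0.4394
P₀ = 0.109759 (from M/M/c formula)
C(c,a) = [a^c/(c!(1−ρ))]·P₀ = [51.20372/(120·0.5606)]·0.109759
= 0.76119·0.109759 = 0.083547

Final: 0.083547


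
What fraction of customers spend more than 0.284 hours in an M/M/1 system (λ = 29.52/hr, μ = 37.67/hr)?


W ~ Exponential(μ−λ) for M/M/1.
μ − λ = 37.67 − 29.52 = 8.1500
P(W > t) = e^{−(μ−λ)t} = e^{−2.3146} = 0.098806

Final: 0.098806


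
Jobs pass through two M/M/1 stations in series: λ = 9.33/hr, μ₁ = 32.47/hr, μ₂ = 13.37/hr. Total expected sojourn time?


Each node sees arrival rate λ = 9.33/hr (tandem ⇒ throughput preserved).
W₁ = 1/(μ₁−λ) = 1/(32.47−9.33) = 0.04322 hr
W₂ = 1/(μ₂−λ) = 1/(13.37−9.33) = 0.24752 hr
W_total = W₁ + W₂ = 0.04322 + 0.24752 = 0.29074 hr

Final: 0.29074 hr


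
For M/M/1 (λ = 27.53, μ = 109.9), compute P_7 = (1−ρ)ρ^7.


ρ = 27.53/109.9 = 0.2505
P_n = (1−ρ)·ρ^n = (1 − 0.2505)·0.2505^7 = 0.7495·0.00006190 = 0.00004639

Final: 0.00004639


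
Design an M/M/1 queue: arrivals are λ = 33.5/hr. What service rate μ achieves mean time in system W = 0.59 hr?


W = 1/(μ−λ) ⇒ μ − λ = 1/W = 1/0.59 = 1.6949
μ = λ + 1/W = 33.5 + 1.6949 = 35.1949 per hr

Final: 35.1949 /hr


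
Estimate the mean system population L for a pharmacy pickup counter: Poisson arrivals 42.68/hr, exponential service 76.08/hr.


ρ = λ/μ = 42.68/76.08 = 0.5610
L = ρ/(1−ρ) = 0.5610/(1 − 0.5610) = 0.5610/0.4390 = 1.2778

Final: 1.2778


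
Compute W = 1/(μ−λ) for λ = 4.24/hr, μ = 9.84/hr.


W = 1/(μ−λ) = 1/(9.84 − 4.24) = 1/5.60 = 0.1786 hr

Final: 0.1786 hr


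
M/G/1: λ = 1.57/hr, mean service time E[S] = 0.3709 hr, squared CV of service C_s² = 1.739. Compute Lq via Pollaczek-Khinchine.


ρ = λ·E[S] = 1.57·0.3709 = 0.5823
Lq = ρ²(1+C_s²)/(2(1−ρ)) = 0.3391·(1+1.739)/(2·0.4177)
= 0.3391·2.7390/0.8354 = 1.11179

Final: 1.11179


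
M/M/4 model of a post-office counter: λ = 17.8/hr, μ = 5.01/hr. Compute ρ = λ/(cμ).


ρ = λ/(cμ) = 17.8/(4·5.01) = 17.8/20.04 = 0.8882

Final: 0.8882


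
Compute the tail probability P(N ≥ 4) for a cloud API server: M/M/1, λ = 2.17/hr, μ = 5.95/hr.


ρ = 2.17/5.95 = 0.3647
P(N ≥ n) = ρ^n = 0.3647^4 = 0.017692

Final: 0.017692


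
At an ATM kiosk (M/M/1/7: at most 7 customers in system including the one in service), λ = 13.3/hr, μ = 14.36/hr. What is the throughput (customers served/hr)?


ρ = 0.9262; P_K = (1−ρ)ρ^7/(1−ρ^8) = 0.094117
λ_eff = λ(1 − P_K) = 13.3·(1 − 0.094117) = 13.3·0.905883 = 12.0482 /hr

Final: 12.0482 /hr


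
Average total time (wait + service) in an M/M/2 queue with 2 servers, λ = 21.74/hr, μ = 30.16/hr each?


a = 0.7208; ρ = 0.3604; P₀ = 0.470144
Lq = P₀·a^c·ρ/(c!(1−ρ)²) = 0.10761
Wq = Lq/λ = 0.10761/21.74 = 0.004950 hr
W = Wq + 1/μ = 0.004950 + 0.03316 = 0.03811 hr

Final: 0.03811 hr


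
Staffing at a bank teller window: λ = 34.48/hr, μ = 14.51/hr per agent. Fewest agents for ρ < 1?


Stability requires cμ > λ ⇔ c > λ/μ.
λ/μ = 34.48/14.51 = 2.3763
Minimum integer c = ⌊2.3763⌋ + 1 = 3
Check: 3·14.51 = 43.53 > 34.48, while 2·14.51 = 29.02 ≤ 34.48

Final: 3 servers


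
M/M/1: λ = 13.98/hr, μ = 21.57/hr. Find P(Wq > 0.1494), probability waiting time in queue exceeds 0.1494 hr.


ρ = 13.98/21.57 = 0.6481
P(Wq > t) = ρ·e^{−(μ−λ)t} = 0.6481·e^{−1.1339}
= 0.6481·0.321761 = 0.208541

Final: 0.208541


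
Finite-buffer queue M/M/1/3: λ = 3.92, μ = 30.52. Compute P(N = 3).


ρ = λ/μ = 3.92/30.52 = 0.1284
P_K = (1−ρ)ρ^K/(1−ρ^(K+1)) = (0.8716·0.002119)/(1 − 0.0002721)
= 0.001847/0.999728 = 0.001847

Final: 0.001847


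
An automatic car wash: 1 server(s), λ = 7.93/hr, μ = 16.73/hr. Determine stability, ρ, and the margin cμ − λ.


Total capacity cμ = 1·16.73 = 16.73/hr
ρ = λ/(cμ) = 7.93/16.73 = 0.4740
Stable ⇔ ρ < 1: YES
Spare capacity = cμ − λ = 16.73 − 7.93 = 8.80/hr

Final: ρ = 0.4740; stable; margin = 8.80/hr


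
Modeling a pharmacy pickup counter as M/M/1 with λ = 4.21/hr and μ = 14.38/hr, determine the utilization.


ρ = λ/μ = 4.21/14.38 = 0.2928

Final: 0.2928


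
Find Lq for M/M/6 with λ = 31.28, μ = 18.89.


a = λ/μ = 1.6559; ρ = a/6 = 0.2760
P₀ = 0.190831
Lq = P₀·a^c·ρ / (c!·(1−ρ)²) = 0.190831·20.61620·0.2760/(720·0.52420)
= 0.002877

Final: 0.002877


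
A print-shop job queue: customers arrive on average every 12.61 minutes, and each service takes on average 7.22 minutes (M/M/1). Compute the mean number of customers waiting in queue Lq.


λ = 60/12.61 = 4.7581 /hr
μ = 60/7.22 = 8.3102 /hr
ρ = λ/μ = 4.7581/8.3102 = 0.5726
Lq = ρ²/(1−ρ) = 0.3278/0.4274 = 0.7670

Final: 0.7670


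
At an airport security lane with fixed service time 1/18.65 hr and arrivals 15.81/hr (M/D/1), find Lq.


ρ = 15.81/18.65 = 0.8477
M/D/1: Lq = ρ²/(2(1−ρ)) = 0.7186/(2·0.1523) = 2.35959

Final: 2.35959


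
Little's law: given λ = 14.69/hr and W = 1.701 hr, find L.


L = λW = 14.69·1.701 = 24.9877

Final: 24.9877


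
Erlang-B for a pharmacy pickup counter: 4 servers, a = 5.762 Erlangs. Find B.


B(c,a) = (a^c/c!) / Σ_{k=0}^{c} a^k/k!
a^4/4! = 45.928448
Σ terms (k=0..4): 1.00000 + 5.76200 + 16.60032 + 31.88369 + 45.92845 = 101.174456
B = 45.928448/101.174456 = 0.453953

Final: 0.453953


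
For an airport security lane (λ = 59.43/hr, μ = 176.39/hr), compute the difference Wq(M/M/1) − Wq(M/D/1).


ρ = 59.43/176.39 = 0.3369
Wq(M/M/1) = ρ/(μ−λ) = 0.3369/116.96 = 0.002881 hr
Wq(M/D/1) = ρ/(2(μ−λ)) = 0.001440 hr
Savings = 0.002881 − 0.001440 = 0.001440 hr

Final: 0.001440 hr


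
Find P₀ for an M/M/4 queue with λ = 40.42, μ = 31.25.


a = λ/μ = 40.42/31.25 = 1.2934; ρ = a/c = 0.3234
Σ_{k=0}^{3} a^k/k! (terms k=0..3) = 1.00000 + 1.29344 + 0.83649 + 0.36065 = 3.49058
Tail: a^4/(4!(1−ρ)) = 2.79889/(24·0.6766) = 0.17235
P₀ = 1/(3.49058 + 0.17235) = 1/3.66294 = 0.273005

Final: 0.273005


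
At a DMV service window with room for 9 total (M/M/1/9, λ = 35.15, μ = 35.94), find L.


ρ = 35.15/35.94 = 0.9780
L = ρ[1 − (K+1)ρ^K + Kρ^(K+1)] / [(1−ρ)(1−ρ^(K+1))]
Numerator: 0.9780·(1 − 10·0.818701 + 9·0.800705) = 0.018911
Denominator: (0.02198)·(0.199295) = 0.004381
L = 0.018911/0.004381 = 4.3168

Final: 4.3168


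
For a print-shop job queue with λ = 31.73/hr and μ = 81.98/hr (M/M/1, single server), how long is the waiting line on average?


ρ = 31.73/81.98 = 0.3870
Lq = ρ²/(1−ρ) = 0.1498/0.6130 = 0.2444

Final: 0.2444


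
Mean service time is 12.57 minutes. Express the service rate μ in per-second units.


μ = 1/(service time) in consistent units.
1 second = 0.0166667 min, so μ = 0.0166667/12.57 = 0.001326 per second

Final: 0.001326 /sec


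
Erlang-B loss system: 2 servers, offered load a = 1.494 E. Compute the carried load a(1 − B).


B(2,1.494) = 0.309145 (Erlang-B)
Carried load = a(1 − B) = 1.494·(1 − 0.309145) = 1.494·0.690855 = 1.0321 E

Final: 1.0321 Erlangs


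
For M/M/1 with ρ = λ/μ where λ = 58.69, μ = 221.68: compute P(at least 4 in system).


ρ = 58.69/221.68 = 0.2648
P(N ≥ n) = ρ^n = 0.2648^4 = 0.004913

Final: 0.004913


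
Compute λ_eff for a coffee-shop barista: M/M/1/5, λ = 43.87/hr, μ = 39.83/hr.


ρ = 1.1014; P_K = (1−ρ)ρ^5/(1−ρ^6) = 0.209338
λ_eff = λ(1 − P_K) = 43.87·(1 − 0.209338) = 43.87·0.790662 = 34.6864 /hr

Final: 34.6864 /hr


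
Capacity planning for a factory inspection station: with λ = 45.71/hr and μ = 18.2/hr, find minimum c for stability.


Stability requires cμ > λ ⇔ c > λ/μ.
λ/μ = 45.71/18.2 = 2.5115
Minimum integer c = ⌊2.5115⌋ + 1 = 3
Check: 3·18.2 = 54.60 > 45.71, while 2·18.2 = 36.40 ≤ 45.71

Final: 3 servers


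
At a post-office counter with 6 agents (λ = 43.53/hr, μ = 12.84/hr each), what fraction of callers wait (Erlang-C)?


a = λ/μ = 3.3902; ρ = a/6 = 0.5650
P₀ = 0.032558 (from M/M/c formula)
C(c,a) = [a^c/(c!(1−ρ))]·P₀ = [1518.24500/(720·0.4350)]·0.032558
= 4.84787·0.032558 = 0.157835

Final: 0.157835


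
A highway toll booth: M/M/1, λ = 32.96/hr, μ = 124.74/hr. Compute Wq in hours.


ρ = 32.96/124.74 = 0.2642
Wq = ρ/(μ−λ) = 0.2642/(124.74 − 32.96) = 0.2642/91.78 = 0.002879 hr

Final: 0.002879 hr


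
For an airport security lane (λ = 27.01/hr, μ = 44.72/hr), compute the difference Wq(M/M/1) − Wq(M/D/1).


ρ = 27.01/44.72 = 0.6040
Wq(M/M/1) = ρ/(μ−λ) = 0.6040/17.71 = 0.03410 hr
Wq(M/D/1) = ρ/(2(μ−λ)) = 0.01705 hr
Savings = 0.03410 − 0.01705 = 0.01705 hr

Final: 0.01705 hr


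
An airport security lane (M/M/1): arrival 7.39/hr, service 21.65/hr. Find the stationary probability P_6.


ρ = 7.39/21.65 = 0.3413
P_n = (1−ρ)·ρ^n = (1 − 0.3413)·0.3413^6 = 0.6587·0.001582 = 0.001042

Final: 0.001042


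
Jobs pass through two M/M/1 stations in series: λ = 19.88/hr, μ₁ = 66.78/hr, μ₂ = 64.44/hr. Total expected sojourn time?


Each node sees arrival rate λ = 19.88/hr (tandem ⇒ throughput preserved).
W₁ = 1/(μ₁−λ) = 1/(66.78−19.88) = 0.02132 hr
W₂ = 1/(μ₂−λ) = 1/(64.44−19.88) = 0.02244 hr
W_total = W₁ + W₂ = 0.02132 + 0.02244 = 0.04376 hr

Final: 0.04376 hr


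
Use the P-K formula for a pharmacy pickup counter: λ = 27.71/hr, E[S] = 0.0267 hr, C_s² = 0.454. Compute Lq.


ρ = λ·E[S] = 27.71·0.0267 = 0.7399
Lq = ρ²(1+C_s²)/(2(1−ρ)) = 0.5474·(1+0.454)/(2·0.2601)
= 0.5474·1.4540/0.5203 = 1.52974

Final: 1.52974


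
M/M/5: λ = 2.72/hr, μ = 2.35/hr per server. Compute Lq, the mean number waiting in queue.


a = λ/μ = 1.1574; ρ = a/5 = 0.2315
P₀ = 0.314166
Lq = P₀·a^c·ρ / (c!·(1−ρ)²) = 0.314166·2.07733·0.2315/(120·0.59061)
= 0.002132

Final: 0.002132


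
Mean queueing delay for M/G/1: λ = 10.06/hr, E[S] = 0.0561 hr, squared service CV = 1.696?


ρ = λ·E[S] = 10.06·0.0561 = 0.5644
E[S²] = E[S]²(1+C_s²) = 0.0561²·(1+1.696) = 0.008485
Wq = λ·E[S²]/(2(1−ρ)) = 10.06·0.008485/(2·0.4356) = 0.09797 hr

Final: 0.09797 hr


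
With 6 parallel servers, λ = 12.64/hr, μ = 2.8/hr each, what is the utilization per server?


ρ = λ/(cμ) = 12.64/(6·2.8) = 12.64/16.80 = 0.7524

Final: 0.7524


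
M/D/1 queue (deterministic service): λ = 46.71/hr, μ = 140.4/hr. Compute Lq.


ρ = 46.71/140.4 = 0.3327
M/D/1: Lq = ρ²/(2(1−ρ)) = 0.1107/(2·0.6673) = 0.08293

Final: 0.08293


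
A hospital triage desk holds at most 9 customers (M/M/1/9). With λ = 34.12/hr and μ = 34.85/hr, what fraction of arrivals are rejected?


ρ = λ/μ = 34.12/34.85 = 0.9791
P_K = (1−ρ)ρ^K/(1−ρ^(K+1)) = (0.02095·0.826525)/(1 − 0.809212)
= 0.017313/0.190788 = 0.090746

Final: 0.090746


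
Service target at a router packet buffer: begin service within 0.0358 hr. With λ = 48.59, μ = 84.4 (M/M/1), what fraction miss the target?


ρ = 48.59/84.4 = 0.5757
P(Wq > t) = ρ·e^{−(μ−λ)t} = 0.5757·e^{−1.2820}
= 0.5757·0.277482 = 0.159750

Final: 0.159750


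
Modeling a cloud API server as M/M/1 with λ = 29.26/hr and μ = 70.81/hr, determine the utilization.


ρ = λ/μ = 29.26/70.81 = 0.4132

Final: 0.4132


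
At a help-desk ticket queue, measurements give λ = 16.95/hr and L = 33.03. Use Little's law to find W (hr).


W = L/λ = 33.03/16.95 = 1.9487 hr

Final: 1.9487 hr


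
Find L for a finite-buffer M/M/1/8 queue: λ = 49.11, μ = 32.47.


ρ = 49.11/32.47 = 1.5125
L = ρ[1 − (K+1)ρ^K + Kρ^(K+1)] / [(1−ρ)(1−ρ^(K+1))]
Numerator: 1.5125·(1 − 9·27.384270 + 8·41.417970) = 129.899251
Denominator: (-0.5125)·(-40.417970) = 20.713120
L = 129.899251/20.713120 = 6.2714

Final: 6.2714


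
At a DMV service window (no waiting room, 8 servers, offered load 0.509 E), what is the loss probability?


B(c,a) = (a^c/c!) / Σ_{k=0}^{c} a^k/k!
a^8/8! = 0.0000001117
Σ terms (k=0..8): 1.00000 + 0.50900 + 0.12954 + 0.02198 + 0.002797 + 0.0002847 + 0.00002415 + 0.000001756 + 0.0000001117 = 1.663627
B = 0.0000001117/1.663627 = 0.00000006717

Final: 0.00000006717


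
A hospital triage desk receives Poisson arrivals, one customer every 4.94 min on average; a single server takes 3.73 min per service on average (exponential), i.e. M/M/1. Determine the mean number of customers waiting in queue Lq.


λ = 60/4.94 = 12.1457 /hr
μ = 60/3.73 = 16.0858 /hr
ρ = λ/μ = 12.1457/16.0858 = 0.7551
Lq = ρ²/(1−ρ) = 0.5701/0.2449 = 2.3276

Final: 2.3276


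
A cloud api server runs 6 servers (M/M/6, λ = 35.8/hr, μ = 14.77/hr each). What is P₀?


a = λ/μ = 35.8/14.77 = 2.4238; ρ = a/c = 0.4040
Σ_{k=0}^{5} a^k/k! (terms k=0..5) = 1.00000 + 2.42383 + 2.93748 + 2.37332 + 1.43813 + 0.69716 = 10.86992
Tail: a^6/(6!(1−ρ)) = 202.77536/(720·0.5960) = 0.47252
P₀ = 1/(10.86992 + 0.47252) = 1/11.34244 = 0.088164

Final: 0.088164


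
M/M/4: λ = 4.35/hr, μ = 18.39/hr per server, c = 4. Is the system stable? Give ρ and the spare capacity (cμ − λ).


Total capacity cμ = 4·18.39 = 73.56/hr
ρ = λ/(cμ) = 4.35/73.56 = 0.05914
Stable ⇔ ρ < 1: YES
Spare capacity = cμ − λ = 73.56 − 4.35 = 69.21/hr

Final: ρ = 0.05914; stable; margin = 69.21/hr


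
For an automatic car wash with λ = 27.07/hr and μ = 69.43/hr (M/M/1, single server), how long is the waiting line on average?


ρ = 27.07/69.43 = 0.3899
Lq = ρ²/(1−ρ) = 0.1520/0.6101 = 0.2492

Final: 0.2492


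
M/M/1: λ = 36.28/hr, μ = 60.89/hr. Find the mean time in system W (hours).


W = 1/(μ−λ) = 1/(60.89 − 36.28) = 1/24.61 = 0.04063 hr

Final: 0.04063 hr


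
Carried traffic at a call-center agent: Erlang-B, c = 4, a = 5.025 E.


B(4,5.025) = 0.400313 (Erlang-B)
Carried load = a(1 − B) = 5.025·(1 − 0.400313) = 5.025·0.599687 = 3.0134 E

Final: 3.0134 Erlangs


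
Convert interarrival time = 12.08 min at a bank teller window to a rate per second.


λ = 1/(interarrival time) in consistent units.
1 second = 0.0166667 min, so λ = 0.0166667/12.08 = 0.001380 per second

Final: 0.001380 /sec


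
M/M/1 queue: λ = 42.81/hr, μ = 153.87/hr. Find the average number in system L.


ρ = λ/μ = 42.81/153.87 = 0.2782
L = ρ/(1−ρ) = 0.2782/(1 − 0.2782) = 0.2782/0.7218 = 0.3855

Final: 0.3855


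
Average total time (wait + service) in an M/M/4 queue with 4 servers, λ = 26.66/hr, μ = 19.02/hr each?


a = 1.4017; ρ = 0.3504; P₀ = 0.244461
Lq = P₀·a^c·ρ/(c!(1−ρ)²) = 0.03265
Wq = Lq/λ = 0.03265/26.66 = 0.001225 hr
W = Wq + 1/μ = 0.001225 + 0.05258 = 0.05380 hr

Final: 0.05380 hr


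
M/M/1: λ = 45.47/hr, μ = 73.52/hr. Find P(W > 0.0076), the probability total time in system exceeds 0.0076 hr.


W ~ Exponential(μ−λ) for M/M/1.
μ − λ = 73.52 − 45.47 = 28.0500
P(W > t) = e^{−(μ−λ)t} = e^{−0.2132} = 0.808011

Final: 0.808011


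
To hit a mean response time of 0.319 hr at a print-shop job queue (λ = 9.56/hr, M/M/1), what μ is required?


W = 1/(μ−λ) ⇒ μ − λ = 1/W = 1/0.319 = 3.1348
μ = λ + 1/W = 9.56 + 3.1348 = 12.6948 per hr

Final: 12.6948 /hr


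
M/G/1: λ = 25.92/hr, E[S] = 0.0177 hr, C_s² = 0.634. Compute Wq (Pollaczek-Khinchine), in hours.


ρ = λ·E[S] = 25.92·0.0177 = 0.4588
E[S²] = E[S]²(1+C_s²) = 0.0177²·(1+0.634) = 0.0005119
Wq = λ·E[S²]/(2(1−ρ)) = 25.92·0.0005119/(2·0.5412) = 0.01226 hr

Final: 0.01226 hr


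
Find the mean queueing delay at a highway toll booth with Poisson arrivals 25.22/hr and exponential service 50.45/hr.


ρ = 25.22/50.45 = 0.4999
Wq = ρ/(μ−λ) = 0.4999/(50.45 − 25.22) = 0.4999/25.23 = 0.01981 hr

Final: 0.01981 hr


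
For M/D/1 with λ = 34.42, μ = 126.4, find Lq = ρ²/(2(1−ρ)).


ρ = 34.42/126.4 = 0.2723
M/D/1: Lq = ρ²/(2(1−ρ)) = 0.07415/(2·0.7277) = 0.05095

Final: 0.05095


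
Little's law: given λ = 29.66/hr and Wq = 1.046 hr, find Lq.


Lq = λWq = 29.66·1.046 = 31.0244

Final: 31.0244


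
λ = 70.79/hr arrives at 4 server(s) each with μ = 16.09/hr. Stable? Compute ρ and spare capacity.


Total capacity cμ = 4·16.09 = 64.36/hr
ρ = λ/(cμ) = 70.79/64.36 = 1.0999
Stable ⇔ ρ < 1: NO
Spare capacity = cμ − λ = 64.36 − 70.79 = -6.43/hr

Final: ρ = 1.0999; unstable; margin = -6.43/hr


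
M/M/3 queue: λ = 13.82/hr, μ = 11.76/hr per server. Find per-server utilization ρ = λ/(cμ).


ρ = λ/(cμ) = 13.82/(3·11.76) = 13.82/35.28 = 0.3917

Final: 0.3917


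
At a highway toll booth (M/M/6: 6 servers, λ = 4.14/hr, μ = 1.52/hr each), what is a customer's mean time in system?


a = 2.7237; ρ = 0.4539; P₀ = 0.065015
Lq = P₀·a^c·ρ/(c!(1−ρ)²) = 0.05613
Wq = Lq/λ = 0.05613/4.14 = 0.01356 hr
W = Wq + 1/μ = 0.01356 + 0.65789 = 0.67145 hr

Final: 0.67145 hr


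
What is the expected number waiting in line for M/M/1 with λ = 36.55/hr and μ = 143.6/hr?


ρ = 36.55/143.6 = 0.2545
Lq = ρ²/(1−ρ) = 0.06478/0.7455 = 0.08690

Final: 0.08690


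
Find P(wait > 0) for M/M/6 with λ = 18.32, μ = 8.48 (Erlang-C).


a = λ/μ = 2.1604; ρ = a/6 = 0.3601
P₀ = 0.115010 (from M/M/c formula)
C(c,a) = [a^c/(c!(1−ρ))]·P₀ = [101.66646/(720·0.6399)]·0.115010
= 0.22065·0.115010 = 0.025377

Final: 0.025377


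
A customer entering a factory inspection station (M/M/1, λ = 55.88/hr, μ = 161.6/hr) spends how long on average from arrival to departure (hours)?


W = 1/(μ−λ) = 1/(161.6 − 55.88) = 1/105.72 = 0.009459 hr

Final: 0.009459 hr


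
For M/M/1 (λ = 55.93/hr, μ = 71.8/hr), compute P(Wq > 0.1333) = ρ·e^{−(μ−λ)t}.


ρ = 55.93/71.8 = 0.7790
P(Wq > t) = ρ·e^{−(μ−λ)t} = 0.7790·e^{−2.1155}
= 0.7790·0.120576 = 0.093925

Final: 0.093925


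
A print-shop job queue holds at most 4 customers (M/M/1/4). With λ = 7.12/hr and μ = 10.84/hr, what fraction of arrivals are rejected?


ρ = λ/μ = 7.12/10.84 = 0.6568
P_K = (1−ρ)ρ^K/(1−ρ^(K+1)) = (0.3432·0.186124)/(1 − 0.122251)
= 0.063873/0.877749 = 0.072769

Final: 0.072769


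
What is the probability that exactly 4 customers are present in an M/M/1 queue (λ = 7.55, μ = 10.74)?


ρ = 7.55/10.74 = 0.7030
P_n = (1−ρ)·ρ^n = (1 − 0.7030)·0.7030^4 = 0.2970·0.244214 = 0.072537

Final: 0.072537


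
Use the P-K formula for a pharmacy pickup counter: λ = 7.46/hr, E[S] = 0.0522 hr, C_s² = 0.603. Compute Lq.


ρ = λ·E[S] = 7.46·0.0522 = 0.3894
Lq = ρ²(1+C_s²)/(2(1−ρ)) = 0.1516·(1+0.603)/(2·0.6106)
= 0.1516·1.6030/1.2212 = 0.19906

Final: 0.19906


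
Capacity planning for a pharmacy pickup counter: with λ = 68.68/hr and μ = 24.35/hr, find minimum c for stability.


Stability requires cμ > λ ⇔ c > λ/μ.
λ/μ = 68.68/24.35 = 2.8205
Minimum integer c = ⌊2.8205⌋ + 1 = 3
Check: 3·24.35 = 73.05 > 68.68, while 2·24.35 = 48.70 ≤ 68.68

Final: 3 servers


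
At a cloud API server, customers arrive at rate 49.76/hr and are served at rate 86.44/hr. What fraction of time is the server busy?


ρ = λ/μ = 49.76/86.44 = 0.5757

Final: 0.5757


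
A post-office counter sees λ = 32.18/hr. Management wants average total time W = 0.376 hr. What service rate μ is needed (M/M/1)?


W = 1/(μ−λ) ⇒ μ − λ = 1/W = 1/0.376 = 2.6596
μ = λ + 1/W = 32.18 + 2.6596 = 34.8396 per hr

Final: 34.8396 /hr


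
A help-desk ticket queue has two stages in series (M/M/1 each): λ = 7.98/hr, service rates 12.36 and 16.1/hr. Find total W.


Each node sees arrival rate λ = 7.98/hr (tandem ⇒ throughput preserved).
W₁ = 1/(μ₁−λ) = 1/(12.36−7.98) = 0.22831 hr
W₂ = 1/(μ₂−λ) = 1/(16.1−7.98) = 0.12315 hr
W_total = W₁ + W₂ = 0.22831 + 0.12315 = 0.35146 hr

Final: 0.35146 hr


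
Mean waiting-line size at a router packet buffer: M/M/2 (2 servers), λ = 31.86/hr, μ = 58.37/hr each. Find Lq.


a = λ/μ = 0.5458; ρ = a/2 = 0.2729
P₀ = 0.571198
Lq = P₀·a^c·ρ / (c!·(1−ρ)²) = 0.571198·0.29793·0.2729/(2·0.52865)
= 0.04393

Final: 0.04393


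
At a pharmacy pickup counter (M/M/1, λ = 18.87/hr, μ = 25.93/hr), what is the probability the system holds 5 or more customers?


ρ = 18.87/25.93 = 0.7277
P(N ≥ n) = ρ^n = 0.7277^5 = 0.204102

Final: 0.204102


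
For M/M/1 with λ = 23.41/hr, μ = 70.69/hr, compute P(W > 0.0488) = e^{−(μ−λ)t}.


W ~ Exponential(μ−λ) for M/M/1.
μ − λ = 70.69 − 23.41 = 47.2800
P(W > t) = e^{−(μ−λ)t} = e^{−2.3073} = 0.099533

Final: 0.099533


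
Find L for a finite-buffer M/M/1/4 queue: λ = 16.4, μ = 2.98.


ρ = 16.4/2.98 = 5.5034
L = ρ[1 − (K+1)ρ^K + Kρ^(K+1)] / [(1−ρ)(1−ρ^(K+1))]
Numerator: 5.5034·(1 − 5·917.297766 + 4·5048.215894) = 85892.934844
Denominator: (-4.5034)·(-5047.215894) = 22729.408490
L = 85892.934844/22729.408490 = 3.7789

Final: 3.7789


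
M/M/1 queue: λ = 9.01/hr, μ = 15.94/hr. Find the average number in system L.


ρ = λ/μ = 9.01/15.94 = 0.5652
L = ρ/(1−ρ) = 0.5652/(1 − 0.5652) = 0.5652/0.4348 = 1.3001

Final: 1.3001


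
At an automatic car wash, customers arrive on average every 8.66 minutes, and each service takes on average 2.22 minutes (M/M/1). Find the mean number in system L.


λ = 60/8.66 = 6.9284 /hr
μ = 60/2.22 = 27.0270 /hr
ρ = λ/μ = 6.9284/27.0270 = 0.2564
L = ρ/(1−ρ) = 0.2564/0.7436 = 0.3447

Final: 0.3447


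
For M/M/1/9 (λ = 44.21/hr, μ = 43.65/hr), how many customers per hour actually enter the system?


ρ = 1.0128; P_K = (1−ρ)ρ^9/(1−ρ^10) = 0.105833
λ_eff = λ(1 − P_K) = 44.21·(1 − 0.105833) = 44.21·0.894167 = 39.5311 /hr

Final: 39.5311 /hr


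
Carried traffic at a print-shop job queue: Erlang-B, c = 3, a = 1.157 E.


B(3,1.157) = 0.083689 (Erlang-B)
Carried load = a(1 − B) = 1.157·(1 − 0.083689) = 1.157·0.916311 = 1.0602 E

Final: 1.0602 Erlangs


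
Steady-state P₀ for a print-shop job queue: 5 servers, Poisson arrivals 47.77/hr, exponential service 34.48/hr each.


a = λ/μ = 47.77/34.48 = 1.3854; ρ = a/c = 0.2771
Σ_{k=0}^{4} a^k/k! (terms k=0..4) = 1.00000 + 1.38544 + 0.95972 + 0.44321 + 0.15351 = 3.94189
Tail: a^5/(5!(1−ρ)) = 5.10434/(120·0.7229) = 0.05884
P₀ = 1/(3.94189 + 0.05884) = 1/4.00073 = 0.249954

Final: 0.249954


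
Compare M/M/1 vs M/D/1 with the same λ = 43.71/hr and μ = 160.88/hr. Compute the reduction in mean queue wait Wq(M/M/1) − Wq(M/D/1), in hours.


ρ = 43.71/160.88 = 0.2717
Wq(M/M/1) = ρ/(μ−λ) = 0.2717/117.17 = 0.002319 hr
Wq(M/D/1) = ρ/(2(μ−λ)) = 0.001159 hr
Savings = 0.002319 − 0.001159 = 0.001159 hr

Final: 0.001159 hr


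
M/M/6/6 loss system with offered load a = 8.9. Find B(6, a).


B(c,a) = (a^c/c!) / Σ_{k=0}^{c} a^k/k!
a^6/6! = 690.251793
Σ terms (k=0..6): 1.00000 + 8.90000 + 39.60500 + 117.49483 + 261.42600 + 465.33829 + 690.25179 = 1584.015918
B = 690.251793/1584.015918 = 0.435761

Final: 0.435761


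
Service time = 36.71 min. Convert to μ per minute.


μ = 1/(service time) in consistent units.
1 minute = 1 min, so μ = 1/36.71 = 0.02724 per minute

Final: 0.02724 /min


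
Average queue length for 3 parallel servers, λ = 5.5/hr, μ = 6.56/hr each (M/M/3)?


a = λ/μ = 0.8384; ρ = a/3 = 0.2795
P₀ = 0.429884
Lq = P₀·a^c·ρ / (c!·(1−ρ)²) = 0.429884·0.58935·0.2795/(6·0.51916)
= 0.02273

Final: 0.02273


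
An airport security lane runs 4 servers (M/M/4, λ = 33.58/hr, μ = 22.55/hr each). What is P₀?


a = λ/μ = 33.58/22.55 = 1.4891; ρ = a/c = 0.3723
Σ_{k=0}^{3} a^k/k! (terms k=0..3) = 1.00000 + 1.48914 + 1.10876 + 0.55037 = 4.14826
Tail: a^4/(4!(1−ρ)) = 4.91741/(24·0.6277) = 0.32641
P₀ = 1/(4.14826 + 0.32641) = 1/4.47467 = 0.223480

Final: 0.223480


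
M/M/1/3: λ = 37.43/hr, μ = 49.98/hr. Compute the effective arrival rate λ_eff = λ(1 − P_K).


ρ = 0.7489; P_K = (1−ρ)ρ^3/(1−ρ^4) = 0.153867
λ_eff = λ(1 − P_K) = 37.43·(1 − 0.153867) = 37.43·0.846133 = 31.6708 /hr

Final: 31.6708 /hr


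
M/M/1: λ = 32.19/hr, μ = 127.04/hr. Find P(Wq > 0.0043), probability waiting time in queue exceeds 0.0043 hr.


ρ = 32.19/127.04 = 0.2534
P(Wq > t) = ρ·e^{−(μ−λ)t} = 0.2534·e^{−0.4079}
= 0.2534·0.665075 = 0.168520

Final: 0.168520


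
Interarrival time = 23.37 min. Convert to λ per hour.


λ = 1/(interarrival time) in consistent units.
1 hour = 60 min, so λ = 60/23.37 = 2.5674 per hour

Final: 2.5674 /hr


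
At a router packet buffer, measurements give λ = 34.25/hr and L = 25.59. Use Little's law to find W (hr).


W = L/λ = 25.59/34.25 = 0.7472 hr

Final: 0.7472 hr


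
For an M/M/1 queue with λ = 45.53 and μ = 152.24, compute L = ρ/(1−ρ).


ρ = λ/μ = 45.53/152.24 = 0.2991
L = ρ/(1−ρ) = 0.2991/(1 − 0.2991) = 0.2991/0.7009 = 0.4267

Final: 0.4267


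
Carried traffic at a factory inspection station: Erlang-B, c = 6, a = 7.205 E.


B(6,7.205) = 0.343961 (Erlang-B)
Carried load = a(1 − B) = 7.205·(1 − 0.343961) = 7.205·0.656039 = 4.7268 E

Final: 4.7268 Erlangs


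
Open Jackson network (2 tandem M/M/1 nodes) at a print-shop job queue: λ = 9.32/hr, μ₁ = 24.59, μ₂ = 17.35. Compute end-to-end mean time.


Each node sees arrival rate λ = 9.32/hr (tandem ⇒ throughput preserved).
W₁ = 1/(μ₁−λ) = 1/(24.59−9.32) = 0.06549 hr
W₂ = 1/(μ₂−λ) = 1/(17.35−9.32) = 0.12453 hr
W_total = W₁ + W₂ = 0.06549 + 0.12453 = 0.19002 hr

Final: 0.19002 hr


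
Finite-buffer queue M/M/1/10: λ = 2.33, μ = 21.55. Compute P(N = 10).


ρ = λ/μ = 2.33/21.55 = 0.1081
P_K = (1−ρ)ρ^K/(1−ρ^(K+1)) = (0.8919·2.183e-10)/(1 − 2.360e-11)
= 1.947e-10/1.000000 = 1.947e-10

Final: 1.947e-10


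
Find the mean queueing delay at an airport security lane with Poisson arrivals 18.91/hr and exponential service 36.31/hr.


ρ = 18.91/36.31 = 0.5208
Wq = ρ/(μ−λ) = 0.5208/(36.31 − 18.91) = 0.5208/17.40 = 0.02993 hr

Final: 0.02993 hr


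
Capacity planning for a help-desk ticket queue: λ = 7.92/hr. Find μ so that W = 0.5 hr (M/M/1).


W = 1/(μ−λ) ⇒ μ − λ = 1/W = 1/0.5 = 2.0000
μ = λ + 1/W = 7.92 + 2.0000 = 9.9200 per hr

Final: 9.9200 /hr


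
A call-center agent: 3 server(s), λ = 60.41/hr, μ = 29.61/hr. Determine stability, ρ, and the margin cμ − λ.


Total capacity cμ = 3·29.61 = 88.83/hr
ρ = λ/(cμ) = 60.41/88.83 = 0.6801
Stable ⇔ ρ < 1: YES
Spare capacity = cμ − λ = 88.83 − 60.41 = 28.42/hr

Final: ρ = 0.6801; stable; margin = 28.42/hr


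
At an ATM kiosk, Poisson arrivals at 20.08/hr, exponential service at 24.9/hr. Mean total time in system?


W = 1/(μ−λ) = 1/(24.9 − 20.08) = 1/4.82 = 0.2075 hr

Final: 0.2075 hr


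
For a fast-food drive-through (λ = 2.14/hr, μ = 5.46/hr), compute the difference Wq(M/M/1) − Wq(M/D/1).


ρ = 2.14/5.46 = 0.3919
Wq(M/M/1) = ρ/(μ−λ) = 0.3919/3.32 = 0.11805 hr
Wq(M/D/1) = ρ/(2(μ−λ)) = 0.05903 hr
Savings = 0.11805 − 0.05903 = 0.05903 hr

Final: 0.05903 hr


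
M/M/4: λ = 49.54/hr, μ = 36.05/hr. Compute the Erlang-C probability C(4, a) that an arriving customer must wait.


a = λ/μ = 1.3742; ρ = a/4 = 0.3436
P₀ = 0.251428 (from M/M/c formula)
C(c,a) = [a^c/(c!(1−ρ))]·P₀ = [3.56618/(24·0.6564)]·0.251428
= 0.22636·0.251428 = 0.056912

Final: 0.056912


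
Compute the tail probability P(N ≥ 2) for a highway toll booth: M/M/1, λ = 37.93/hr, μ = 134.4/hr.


ρ = 37.93/134.4 = 0.2822
P(N ≥ n) = ρ^n = 0.2822^2 = 0.079647

Final: 0.079647


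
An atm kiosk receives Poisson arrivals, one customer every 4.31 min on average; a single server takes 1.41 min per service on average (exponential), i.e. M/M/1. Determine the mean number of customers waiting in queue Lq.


λ = 60/4.31 = 13.9211 /hr
μ = 60/1.41 = 42.5532 /hr
ρ = λ/μ = 13.9211/42.5532 = 0.3271
Lq = ρ²/(1−ρ) = 0.1070/0.6729 = 0.1591

Final: 0.1591


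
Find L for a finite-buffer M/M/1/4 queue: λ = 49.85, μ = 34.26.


ρ = 49.85/34.26 = 1.4550
L = ρ[1 − (K+1)ρ^K + Kρ^(K+1)] / [(1−ρ)(1−ρ^(K+1))]
Numerator: 1.4550·(1 − 5·4.482406 + 4·6.522124) = 6.804485
Denominator: (-0.4550)·(-5.522124) = 2.512840
L = 6.804485/2.512840 = 2.7079

Final: 2.7079


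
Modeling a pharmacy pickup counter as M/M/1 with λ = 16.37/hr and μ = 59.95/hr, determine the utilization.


ρ = λ/μ = 16.37/59.95 = 0.2731

Final: 0.2731


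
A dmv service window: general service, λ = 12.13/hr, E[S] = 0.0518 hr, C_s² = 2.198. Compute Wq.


ρ = λ·E[S] = 12.13·0.0518 = 0.6283
E[S²] = E[S]²(1+C_s²) = 0.0518²·(1+2.198) = 0.008581
Wq = λ·E[S²]/(2(1−ρ)) = 12.13·0.008581/(2·0.3717) = 0.14003 hr

Final: 0.14003 hr


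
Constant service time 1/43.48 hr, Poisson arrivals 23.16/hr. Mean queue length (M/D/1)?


ρ = 23.16/43.48 = 0.5327
M/D/1: Lq = ρ²/(2(1−ρ)) = 0.2837/(2·0.4673) = 0.30355

Final: 0.30355


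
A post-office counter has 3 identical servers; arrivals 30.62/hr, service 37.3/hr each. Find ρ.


ρ = λ/(cμ) = 30.62/(3·37.3) = 30.62/111.90 = 0.2736

Final: 0.2736


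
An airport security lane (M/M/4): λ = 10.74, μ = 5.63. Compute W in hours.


a = 1.9076; ρ = 0.4769; P₀ = 0.144112
Lq = P₀·a^c·ρ/(c!(1−ρ)²) = 0.13860
Wq = Lq/λ = 0.13860/10.74 = 0.01290 hr
W = Wq + 1/μ = 0.01290 + 0.17762 = 0.19052 hr

Final: 0.19052 hr


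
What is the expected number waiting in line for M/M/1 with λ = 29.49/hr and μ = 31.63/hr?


ρ = 29.49/31.63 = 0.9323
Lq = ρ²/(1−ρ) = 0.8693/0.06766 = 12.8480

Final: 12.8480


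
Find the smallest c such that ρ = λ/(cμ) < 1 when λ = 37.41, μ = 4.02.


Stability requires cμ > λ ⇔ c > λ/μ.
λ/μ = 37.41/4.02 = 9.3060
Minimum integer c = ⌊9.3060⌋ + 1 = 10
Check: 10·4.02 = 40.20 > 37.41, while 9·4.02 = 36.18 ≤ 37.41

Final: 10 servers


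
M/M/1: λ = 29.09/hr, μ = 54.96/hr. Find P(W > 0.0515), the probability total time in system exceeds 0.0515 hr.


W ~ Exponential(μ−λ) for M/M/1.
μ − λ = 54.96 − 29.09 = 25.8700
P(W > t) = e^{−(μ−λ)t} = e^{−1.3323} = 0.263868

Final: 0.263868


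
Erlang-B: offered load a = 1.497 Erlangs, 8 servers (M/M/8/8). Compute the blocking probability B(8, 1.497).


B(c,a) = (a^c/c!) / Σ_{k=0}^{c} a^k/k!
a^8/8! = 0.0006255
Σ terms (k=0..8): 1.00000 + 1.49700 + 1.12050 + 0.55913 + 0.20926 + 0.06265 + 0.01563 + 0.003343 + 0.0006255 = 4.468142
B = 0.0006255/4.468142 = 0.0001400

Final: 0.0001400


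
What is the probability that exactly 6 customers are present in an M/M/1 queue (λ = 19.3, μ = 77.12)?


ρ = 19.3/77.12 = 0.2503
P_n = (1−ρ)·ρ^n = (1 − 0.2503)·0.2503^6 = 0.7497·0.0002457 = 0.0001842

Final: 0.0001842


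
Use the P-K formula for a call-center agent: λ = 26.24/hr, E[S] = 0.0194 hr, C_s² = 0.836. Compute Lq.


ρ = λ·E[S] = 26.24·0.0194 = 0.5091
Lq = ρ²(1+C_s²)/(2(1−ρ)) = 0.2591·(1+0.836)/(2·0.4909)
= 0.2591·1.8360/0.9819 = 0.48455

Final: 0.48455


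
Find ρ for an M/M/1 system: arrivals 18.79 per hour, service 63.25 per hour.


ρ = λ/μ = 18.79/63.25 = 0.2971

Final: 0.2971


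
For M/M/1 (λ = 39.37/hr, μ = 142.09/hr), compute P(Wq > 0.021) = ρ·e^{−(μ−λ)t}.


ρ = 39.37/142.09 = 0.2771
P(Wq > t) = ρ·e^{−(μ−λ)t} = 0.2771·e^{−2.1571}
= 0.2771·0.115658 = 0.032046

Final: 0.032046


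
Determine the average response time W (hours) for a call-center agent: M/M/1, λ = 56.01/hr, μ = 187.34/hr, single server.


W = 1/(μ−λ) = 1/(187.34 − 56.01) = 1/131.33 = 0.007614 hr

Final: 0.007614 hr


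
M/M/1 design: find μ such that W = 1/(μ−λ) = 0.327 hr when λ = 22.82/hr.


W = 1/(μ−λ) ⇒ μ − λ = 1/W = 1/0.327 = 3.0581
μ = λ + 1/W = 22.82 + 3.0581 = 25.8781 per hr

Final: 25.8781 /hr


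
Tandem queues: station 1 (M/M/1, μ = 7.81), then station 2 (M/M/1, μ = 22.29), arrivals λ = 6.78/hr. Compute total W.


Each node sees arrival rate λ = 6.78/hr (tandem ⇒ throughput preserved).
W₁ = 1/(μ₁−λ) = 1/(7.81−6.78) = 0.97087 hr
W₂ = 1/(μ₂−λ) = 1/(22.29−6.78) = 0.06447 hr
W_total = W₁ + W₂ = 0.97087 + 0.06447 = 1.03535 hr

Final: 1.03535 hr
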